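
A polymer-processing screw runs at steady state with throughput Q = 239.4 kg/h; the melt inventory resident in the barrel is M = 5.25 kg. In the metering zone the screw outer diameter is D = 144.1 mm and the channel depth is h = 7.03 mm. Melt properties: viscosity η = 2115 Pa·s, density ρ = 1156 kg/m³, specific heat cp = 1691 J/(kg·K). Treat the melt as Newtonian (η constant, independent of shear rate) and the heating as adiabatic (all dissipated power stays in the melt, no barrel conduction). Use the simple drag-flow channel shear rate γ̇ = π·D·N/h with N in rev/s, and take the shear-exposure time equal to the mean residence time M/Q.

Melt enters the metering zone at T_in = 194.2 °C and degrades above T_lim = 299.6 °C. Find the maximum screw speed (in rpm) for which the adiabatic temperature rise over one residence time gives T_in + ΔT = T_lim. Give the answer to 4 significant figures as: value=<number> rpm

Q_s = Q / 3600 = 239.4 / 3600 = 0.0665 kg/s
t_res = M / Q_s = 5.25 / 0.0665 = 78.9474 s
D = 144.1 mm = 0.1441 m;  h = 7.03 mm = 0.00703 m
Allowable rise: ΔT_a = T_lim − T_in = 299.6 − 194.2 = 105.4 K
Invert ΔT = ηγ̇²t_res/(ρcp) for γ̇: γ̇_max² = ΔT_a ρ cp / (η t_res) = 105.4·1156·1691 / (2115·78.9474) = 1233.94 s⁻²
γ̇_max = √1233.94 = 35.1275 s⁻¹
Solve γ̇ = πDN/h for N: N_max = γ̇_max·h/(π·D) = 35.1275 × 0.00703 / (π × 0.1441) = 0.545492 rev/s = 32.7295 rpm

value=32.73 rpm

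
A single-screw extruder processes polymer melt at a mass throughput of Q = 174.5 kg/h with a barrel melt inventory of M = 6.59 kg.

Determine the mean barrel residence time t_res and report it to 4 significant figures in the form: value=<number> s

value=136.0 s

Q_s = Q / 3600 = 174.5 / 3600 = 0.0484722 kg/s
t_res = M / Q_s = 6.59 / 0.0484722 = 135.954 s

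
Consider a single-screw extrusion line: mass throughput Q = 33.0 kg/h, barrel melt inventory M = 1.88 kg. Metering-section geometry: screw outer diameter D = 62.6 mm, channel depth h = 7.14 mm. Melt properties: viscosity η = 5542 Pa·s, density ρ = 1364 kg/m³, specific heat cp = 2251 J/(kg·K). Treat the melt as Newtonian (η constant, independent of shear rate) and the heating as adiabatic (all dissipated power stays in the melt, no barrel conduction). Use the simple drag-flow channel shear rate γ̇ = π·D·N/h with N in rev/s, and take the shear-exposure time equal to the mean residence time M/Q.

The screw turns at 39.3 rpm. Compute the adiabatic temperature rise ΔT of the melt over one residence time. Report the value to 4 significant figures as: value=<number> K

Q_s = Q / 3600 = 33.0 / 3600 = 0.00916667 kg/s
t_res = M / Q_s = 1.88 ÷ 0.00916667 = 205.091 s
Convert to SI: D = 0.0626 m, h = 0.00714 m, N = 39.3/60 = 0.655 rev/s
Shear rate: γ̇ = πDN/h = π·0.0626·0.655/0.00714 = 18.0413 s⁻¹
ΔT = η·γ̇²·t_res / (ρ·cp) = 5542 · (18.0413)² · 205.091 / (1364 · 2251) = 120.492 K

value=120.5 K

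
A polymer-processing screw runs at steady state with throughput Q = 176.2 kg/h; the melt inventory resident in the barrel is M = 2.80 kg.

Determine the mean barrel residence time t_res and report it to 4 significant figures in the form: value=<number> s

value=57.21 s

Q_s = Q / 3600 = 176.2 / 3600 = 0.0489444 kg/s
t_res = M / Q_s = 2.80 ÷ 0.0489444 = 57.2077 s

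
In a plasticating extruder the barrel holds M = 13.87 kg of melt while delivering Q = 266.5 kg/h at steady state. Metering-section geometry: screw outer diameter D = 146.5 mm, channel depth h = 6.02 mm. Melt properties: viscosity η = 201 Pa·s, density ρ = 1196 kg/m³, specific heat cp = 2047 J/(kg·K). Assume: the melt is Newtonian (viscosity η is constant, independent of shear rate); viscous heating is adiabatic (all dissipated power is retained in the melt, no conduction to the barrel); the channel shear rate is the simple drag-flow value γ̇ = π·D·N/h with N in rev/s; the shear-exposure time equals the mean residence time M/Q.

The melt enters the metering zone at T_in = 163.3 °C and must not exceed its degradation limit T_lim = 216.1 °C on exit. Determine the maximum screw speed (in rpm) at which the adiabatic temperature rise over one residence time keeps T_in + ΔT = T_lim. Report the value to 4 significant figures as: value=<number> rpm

Throughput in SI: Q_s = 266.5 kg/h ÷ 3600 s/h = 0.0740278 kg/s
Mean residence time: t_res = M/Q_s = 13.87 kg / 0.0740278 kg/s = 187.362 s
D = 146.5 mm = 0.1465 m;  h = 6.02 mm = 0.00602 m
Allowable rise: ΔT_a = T_lim − T_in = 216.1 − 163.3 = 52.8 K
γ̇_max² = ΔT_a·ρ·cp / (η·t_res) = [52.8 × 1196 × 2047] / [201 × 187.362] = 3432.46 s⁻²
γ̇_max = sqrt(3432.46) = 58.5872 s⁻¹
Solve γ̇ = πDN/h for N: N_max = γ̇_max·h/(π·D) = 58.5872 × 0.00602 / (π × 0.1465) = 0.766322 rev/s = 45.9793 rpm

value=45.98 rpm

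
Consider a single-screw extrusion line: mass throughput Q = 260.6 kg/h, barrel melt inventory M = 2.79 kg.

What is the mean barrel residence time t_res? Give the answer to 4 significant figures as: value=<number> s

value=38.54 s

Q_s = Q / 3600 = 260.6 / 3600 = 0.0723889 kg/s
t_res = M / Q_s = 2.79 ÷ 0.0723889 = 38.5418 s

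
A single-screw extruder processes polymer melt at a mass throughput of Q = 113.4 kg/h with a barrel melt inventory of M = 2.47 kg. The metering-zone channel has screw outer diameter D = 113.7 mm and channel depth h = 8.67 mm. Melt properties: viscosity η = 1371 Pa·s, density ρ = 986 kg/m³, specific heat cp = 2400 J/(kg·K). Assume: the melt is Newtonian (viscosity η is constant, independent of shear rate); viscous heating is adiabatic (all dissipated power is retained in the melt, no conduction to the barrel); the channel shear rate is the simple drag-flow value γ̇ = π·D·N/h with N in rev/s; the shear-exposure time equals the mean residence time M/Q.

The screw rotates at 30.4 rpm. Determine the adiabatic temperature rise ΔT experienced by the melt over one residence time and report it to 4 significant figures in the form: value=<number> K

value=19.80 K

Convert throughput: Q = 113.4 kg/h = 113.4/3600 = 0.0315 kg/s
t_res = M / Q_s = 2.47 / 0.0315 = 78.4127 s
D = 113.7 mm = 0.1137 m;  h = 8.67 mm = 0.00867 m;  N = 30.4 rpm / 60 = 0.506667 rev/s
γ̇ = π D N / h = (π)(0.1137)(0.506667) / 0.00867 = 20.8744 s⁻¹
Adiabatic rise: ΔT = η γ̇² t_res / (ρ cp) = 1371·(20.8744)²·78.4127 / (986·2400) = 19.7953 K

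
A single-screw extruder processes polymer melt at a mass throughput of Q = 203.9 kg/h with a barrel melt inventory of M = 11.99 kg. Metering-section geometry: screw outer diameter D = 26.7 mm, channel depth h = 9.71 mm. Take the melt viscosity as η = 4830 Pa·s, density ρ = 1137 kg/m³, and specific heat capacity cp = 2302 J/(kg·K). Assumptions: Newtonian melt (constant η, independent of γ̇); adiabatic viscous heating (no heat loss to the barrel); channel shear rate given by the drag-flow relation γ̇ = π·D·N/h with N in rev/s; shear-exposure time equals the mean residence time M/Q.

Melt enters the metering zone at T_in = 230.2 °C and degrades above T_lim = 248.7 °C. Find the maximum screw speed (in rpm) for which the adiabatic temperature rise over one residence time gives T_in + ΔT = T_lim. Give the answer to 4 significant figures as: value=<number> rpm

value=47.80 rpm

Convert throughput: Q = 203.9 kg/h = 203.9/3600 = 0.0566389 kg/s
t_res = M / Q_s = 11.99 / 0.0566389 = 211.692 s
Convert to metres: D = 0.0267 m, h = 0.00971 m
ΔT_a = T_lim − T_in = 248.7 − 230.2 = 18.5 K
γ̇_max² = ΔT_a·ρ·cp / (η·t_res) = [18.5 × 1137 × 2302] / [4830 × 211.692] = 47.3572 s⁻²
γ̇_max = √47.3572 = 6.88166 s⁻¹
N_max = γ̇_max·h / (π·D) = 6.88166 · 0.00971 / (π · 0.0267) = 0.79662 rev/s = 47.7972 rpm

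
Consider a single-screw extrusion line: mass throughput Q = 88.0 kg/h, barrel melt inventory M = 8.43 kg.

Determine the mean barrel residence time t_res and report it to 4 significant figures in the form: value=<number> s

Throughput in SI: Q_s = 88.0 kg/h ÷ 3600 s/h = 0.0244444 kg/s
t_res = M / Q_s = 8.43 / 0.0244444 = 344.864 s

value=344.9 s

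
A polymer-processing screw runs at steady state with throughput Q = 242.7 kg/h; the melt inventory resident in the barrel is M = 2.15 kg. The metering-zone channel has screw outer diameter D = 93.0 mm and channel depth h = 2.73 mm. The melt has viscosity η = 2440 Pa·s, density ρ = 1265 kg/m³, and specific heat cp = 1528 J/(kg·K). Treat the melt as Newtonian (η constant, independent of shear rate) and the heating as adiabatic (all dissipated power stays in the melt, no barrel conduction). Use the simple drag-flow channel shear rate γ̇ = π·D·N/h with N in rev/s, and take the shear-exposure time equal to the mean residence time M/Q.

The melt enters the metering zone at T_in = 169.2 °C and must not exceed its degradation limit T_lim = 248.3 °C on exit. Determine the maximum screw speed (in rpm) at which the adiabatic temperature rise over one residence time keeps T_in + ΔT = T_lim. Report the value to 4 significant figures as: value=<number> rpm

value=24.85 rpm

Throughput in SI: Q_s = 242.7 kg/h ÷ 3600 s/h = 0.0674167 kg/s
Mean residence time: t_res = M/Q_s = 2.15 kg / 0.0674167 kg/s = 31.8912 s
Geometry in SI: D = 93.0 mm → 0.093 m, h = 2.73 mm → 0.00273 m
ΔT_a = T_lim − T_in = 248.3 °C − 169.2 °C = 79.1 K
Invert ΔT = ηγ̇²t_res/(ρcp) for γ̇: γ̇_max² = ΔT_a ρ cp / (η t_res) = 79.1·1265·1528 / (2440·31.8912) = 1964.85 s⁻²
γ̇_max = √1964.85 = 44.3266 s⁻¹
Solve γ̇ = πDN/h for N: N_max = γ̇_max·h/(π·D) = 44.3266 × 0.00273 / (π × 0.093) = 0.414185 rev/s = 24.8511 rpm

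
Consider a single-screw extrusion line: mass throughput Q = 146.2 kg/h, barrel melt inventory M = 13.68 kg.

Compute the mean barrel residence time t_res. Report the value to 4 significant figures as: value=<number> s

value=336.9 s

Convert throughput: Q = 146.2 kg/h = 146.2/3600 = 0.0406111 kg/s
Mean residence time: t_res = M/Q_s = 13.68 kg / 0.0406111 kg/s = 336.854 s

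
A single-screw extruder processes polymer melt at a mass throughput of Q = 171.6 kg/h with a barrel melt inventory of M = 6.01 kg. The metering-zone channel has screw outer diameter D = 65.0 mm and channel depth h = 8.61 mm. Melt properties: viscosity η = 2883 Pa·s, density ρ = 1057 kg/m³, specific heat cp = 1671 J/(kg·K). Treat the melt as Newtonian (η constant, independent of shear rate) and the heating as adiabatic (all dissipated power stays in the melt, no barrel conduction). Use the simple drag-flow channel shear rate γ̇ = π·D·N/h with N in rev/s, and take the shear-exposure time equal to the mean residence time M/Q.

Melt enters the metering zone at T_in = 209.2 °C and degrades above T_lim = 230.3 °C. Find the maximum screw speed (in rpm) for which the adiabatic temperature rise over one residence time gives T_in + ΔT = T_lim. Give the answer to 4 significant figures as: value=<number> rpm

value=25.62 rpm

Convert throughput: Q = 171.6 kg/h = 171.6/3600 = 0.0476667 kg/s
Mean residence time: t_res = M/Q_s = 6.01 kg / 0.0476667 kg/s = 126.084 s
Convert to metres: D = 0.065 m, h = 0.00861 m
Allowable rise: ΔT_a = T_lim − T_in = 230.3 − 209.2 = 21.1 K
γ̇_max² = ΔT_a·ρ·cp/(η·t_res) = 21.1·1057·1671/(2883·126.084) = 102.525 s⁻²
Take the square root: γ̇_max = √(102.525) = 10.1255 s⁻¹
N_max = γ̇_max·h / (π·D) = 10.1255 · 0.00861 / (π · 0.065) = 0.426928 rev/s = 25.6157 rpm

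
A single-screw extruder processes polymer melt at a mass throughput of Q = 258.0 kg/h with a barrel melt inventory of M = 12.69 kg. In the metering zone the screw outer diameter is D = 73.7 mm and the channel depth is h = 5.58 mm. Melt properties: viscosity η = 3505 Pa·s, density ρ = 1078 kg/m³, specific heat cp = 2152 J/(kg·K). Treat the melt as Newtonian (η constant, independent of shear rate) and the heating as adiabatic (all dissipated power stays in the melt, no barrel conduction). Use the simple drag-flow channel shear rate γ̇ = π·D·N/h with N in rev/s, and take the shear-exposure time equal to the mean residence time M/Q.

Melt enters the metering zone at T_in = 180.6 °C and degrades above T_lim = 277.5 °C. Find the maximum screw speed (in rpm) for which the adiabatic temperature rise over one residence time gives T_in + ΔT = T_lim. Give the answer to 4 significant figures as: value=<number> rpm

Throughput in SI: Q_s = 258.0 kg/h ÷ 3600 s/h = 0.0716667 kg/s
Mean residence time: t_res = M/Q_s = 12.69 kg / 0.0716667 kg/s = 177.07 s
Geometry in SI: D = 73.7 mm → 0.0737 m, h = 5.58 mm → 0.00558 m
Allowable rise: ΔT_a = T_lim − T_in = 277.5 − 180.6 = 96.9 K
γ̇_max² = ΔT_a·ρ·cp/(η·t_res) = 96.9·1078·2152/(3505·177.07) = 362.203 s⁻²
γ̇_max = √362.203 = 19.0316 s⁻¹
N_max = γ̇_max·h / (π·D) = 19.0316 · 0.00558 / (π · 0.0737) = 0.458662 rev/s = 27.5197 rpm

value=27.52 rpm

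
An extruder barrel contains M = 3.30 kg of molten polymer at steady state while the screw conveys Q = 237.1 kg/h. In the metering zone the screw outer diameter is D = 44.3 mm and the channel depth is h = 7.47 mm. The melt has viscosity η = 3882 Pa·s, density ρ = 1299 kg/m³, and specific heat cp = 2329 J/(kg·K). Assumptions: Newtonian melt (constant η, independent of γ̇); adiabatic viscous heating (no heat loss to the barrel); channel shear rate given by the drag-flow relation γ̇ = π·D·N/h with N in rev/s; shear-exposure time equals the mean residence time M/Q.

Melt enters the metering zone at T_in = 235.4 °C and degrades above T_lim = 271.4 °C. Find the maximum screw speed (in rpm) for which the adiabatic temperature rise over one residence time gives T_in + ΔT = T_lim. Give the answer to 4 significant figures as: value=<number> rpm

Throughput in SI: Q_s = 237.1 kg/h ÷ 3600 s/h = 0.0658611 kg/s
t_res = M / Q_s = 3.30 ÷ 0.0658611 = 50.1054 s
Convert to metres: D = 0.0443 m, h = 0.00747 m
ΔT_a = T_lim − T_in = 271.4 °C − 235.4 °C = 36 K
Invert ΔT = ηγ̇²t_res/(ρcp) for γ̇: γ̇_max² = ΔT_a ρ cp / (η t_res) = 36·1299·2329 / (3882·50.1054) = 559.939 s⁻²
γ̇_max = √559.939 = 23.663 s⁻¹
N_max = γ̇_max·h / (π·D) = 23.663 · 0.00747 / (π · 0.0443) = 1.2701 rev/s = 76.2059 rpm

value=76.21 rpm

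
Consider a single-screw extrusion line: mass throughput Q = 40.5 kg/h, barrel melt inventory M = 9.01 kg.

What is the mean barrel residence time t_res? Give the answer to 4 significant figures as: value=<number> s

value=800.9 s

Q_s = Q / 3600 = 40.5 / 3600 = 0.01125 kg/s
Mean residence time: t_res = M/Q_s = 9.01 kg / 0.01125 kg/s = 800.889 s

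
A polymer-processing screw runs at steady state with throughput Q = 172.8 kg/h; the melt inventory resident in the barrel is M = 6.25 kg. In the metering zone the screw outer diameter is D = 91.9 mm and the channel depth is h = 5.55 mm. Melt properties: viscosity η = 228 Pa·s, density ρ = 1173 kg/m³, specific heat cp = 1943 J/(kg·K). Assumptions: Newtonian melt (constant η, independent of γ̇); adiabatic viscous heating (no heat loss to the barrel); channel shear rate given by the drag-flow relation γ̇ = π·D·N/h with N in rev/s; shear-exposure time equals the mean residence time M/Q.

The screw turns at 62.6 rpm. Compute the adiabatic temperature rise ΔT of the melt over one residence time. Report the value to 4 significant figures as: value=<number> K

value=38.37 K

Throughput in SI: Q_s = 172.8 kg/h ÷ 3600 s/h = 0.048 kg/s
t_res = M / Q_s = 6.25 ÷ 0.048 = 130.208 s
Geometry in metres: D = 91.9 mm → 0.0919 m, h = 5.55 mm → 0.00555 m; screw speed N = 62.6 rpm = 1.04333 rev/s
γ̇ = π·D·N / h = π · 0.0919 · 1.04333 / 0.00555 = 54.2745 s⁻¹
ΔT = η·γ̇²·t_res / (ρ·cp) = 228 · (54.2745)² · 130.208 / (1173 · 1943) = 38.3702 K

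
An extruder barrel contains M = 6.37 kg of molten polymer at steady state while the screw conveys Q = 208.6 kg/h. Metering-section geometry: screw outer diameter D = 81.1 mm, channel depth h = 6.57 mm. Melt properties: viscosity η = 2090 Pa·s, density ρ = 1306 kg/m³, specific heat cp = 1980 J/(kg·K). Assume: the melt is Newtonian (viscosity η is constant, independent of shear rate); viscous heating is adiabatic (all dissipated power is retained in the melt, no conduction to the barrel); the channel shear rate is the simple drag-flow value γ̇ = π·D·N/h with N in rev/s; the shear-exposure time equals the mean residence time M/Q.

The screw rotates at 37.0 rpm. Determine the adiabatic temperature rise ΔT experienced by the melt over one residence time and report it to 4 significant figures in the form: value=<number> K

Convert throughput: Q = 208.6 kg/h = 208.6/3600 = 0.0579444 kg/s
Mean residence time: t_res = M/Q_s = 6.37 kg / 0.0579444 kg/s = 109.933 s
Geometry in metres: D = 81.1 mm → 0.0811 m, h = 6.57 mm → 0.00657 m; screw speed N = 37.0 rpm = 0.616667 rev/s
γ̇ = π·D·N / h = π · 0.0811 · 0.616667 / 0.00657 = 23.9142 s⁻¹
ΔT = η·γ̇²·t_res/(ρ·cp) = [2090 × 23.9142² × 109.933] / [1306 × 1980] = 50.8133 K

value=50.81 K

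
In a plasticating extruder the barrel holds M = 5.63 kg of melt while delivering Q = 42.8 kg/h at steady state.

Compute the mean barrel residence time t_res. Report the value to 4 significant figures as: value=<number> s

value=473.6 s

Q_s = Q / 3600 = 42.8 / 3600 = 0.0118889 kg/s
t_res = M / Q_s = 5.63 ÷ 0.0118889 = 473.551 s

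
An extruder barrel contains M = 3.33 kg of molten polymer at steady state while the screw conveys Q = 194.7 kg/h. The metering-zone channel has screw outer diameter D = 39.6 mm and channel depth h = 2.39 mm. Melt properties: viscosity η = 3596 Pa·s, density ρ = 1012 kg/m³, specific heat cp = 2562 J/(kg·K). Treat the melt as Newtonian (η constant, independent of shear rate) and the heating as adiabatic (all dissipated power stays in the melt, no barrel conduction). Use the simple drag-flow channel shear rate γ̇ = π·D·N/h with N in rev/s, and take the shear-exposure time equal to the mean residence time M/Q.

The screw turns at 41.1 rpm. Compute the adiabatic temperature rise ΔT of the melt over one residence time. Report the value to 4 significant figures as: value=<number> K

value=108.6 K

Q_s = Q / 3600 = 194.7 / 3600 = 0.0540833 kg/s
Mean residence time: t_res = M/Q_s = 3.33 kg / 0.0540833 kg/s = 61.5716 s
Geometry in metres: D = 39.6 mm → 0.0396 m, h = 2.39 mm → 0.00239 m; screw speed N = 41.1 rpm = 0.685 rev/s
Shear rate: γ̇ = πDN/h = π·0.0396·0.685/0.00239 = 35.6564 s⁻¹
Adiabatic rise: ΔT = η γ̇² t_res / (ρ cp) = 3596·(35.6564)²·61.5716 / (1012·2562) = 108.572 K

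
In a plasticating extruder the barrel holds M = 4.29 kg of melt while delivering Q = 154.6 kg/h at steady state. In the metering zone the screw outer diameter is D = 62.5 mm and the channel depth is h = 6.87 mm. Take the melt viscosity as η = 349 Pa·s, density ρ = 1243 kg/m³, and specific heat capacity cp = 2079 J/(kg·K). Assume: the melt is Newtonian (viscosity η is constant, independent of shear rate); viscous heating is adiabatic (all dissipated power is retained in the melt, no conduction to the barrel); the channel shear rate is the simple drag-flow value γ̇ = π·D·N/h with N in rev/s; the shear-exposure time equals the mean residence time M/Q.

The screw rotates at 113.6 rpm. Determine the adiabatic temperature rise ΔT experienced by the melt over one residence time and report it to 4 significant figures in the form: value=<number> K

Convert throughput: Q = 154.6 kg/h = 154.6/3600 = 0.0429444 kg/s
t_res = M / Q_s = 4.29 / 0.0429444 = 99.8965 s
Geometry in metres: D = 62.5 mm → 0.0625 m, h = 6.87 mm → 0.00687 m; screw speed N = 113.6 rpm = 1.89333 rev/s
Shear rate: γ̇ = πDN/h = π·0.0625·1.89333/0.00687 = 54.1128 s⁻¹
ΔT = η·γ̇²·t_res / (ρ·cp) = 349 · (54.1128)² · 99.8965 / (1243 · 2079) = 39.5049 K

value=39.50 K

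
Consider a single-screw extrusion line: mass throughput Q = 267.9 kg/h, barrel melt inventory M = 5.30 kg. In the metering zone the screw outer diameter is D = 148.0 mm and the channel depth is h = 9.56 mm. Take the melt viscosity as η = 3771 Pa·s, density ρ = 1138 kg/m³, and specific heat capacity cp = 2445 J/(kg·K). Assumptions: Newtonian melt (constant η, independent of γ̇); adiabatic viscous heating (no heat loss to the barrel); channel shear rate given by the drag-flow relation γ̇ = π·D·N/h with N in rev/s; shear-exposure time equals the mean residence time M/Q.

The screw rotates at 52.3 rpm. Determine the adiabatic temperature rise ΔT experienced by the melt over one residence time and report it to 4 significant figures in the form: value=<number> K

Convert throughput: Q = 267.9 kg/h = 267.9/3600 = 0.0744167 kg/s
t_res = M / Q_s = 5.30 / 0.0744167 = 71.2206 s
D = 148.0 mm = 0.148 m;  h = 9.56 mm = 0.00956 m;  N = 52.3 rpm / 60 = 0.871667 rev/s
Shear rate: γ̇ = πDN/h = π·0.148·0.871667/0.00956 = 42.394 s⁻¹
ΔT = η·γ̇²·t_res/(ρ·cp) = [3771 × 42.394² × 71.2206] / [1138 × 2445] = 173.48 K

value=173.5 K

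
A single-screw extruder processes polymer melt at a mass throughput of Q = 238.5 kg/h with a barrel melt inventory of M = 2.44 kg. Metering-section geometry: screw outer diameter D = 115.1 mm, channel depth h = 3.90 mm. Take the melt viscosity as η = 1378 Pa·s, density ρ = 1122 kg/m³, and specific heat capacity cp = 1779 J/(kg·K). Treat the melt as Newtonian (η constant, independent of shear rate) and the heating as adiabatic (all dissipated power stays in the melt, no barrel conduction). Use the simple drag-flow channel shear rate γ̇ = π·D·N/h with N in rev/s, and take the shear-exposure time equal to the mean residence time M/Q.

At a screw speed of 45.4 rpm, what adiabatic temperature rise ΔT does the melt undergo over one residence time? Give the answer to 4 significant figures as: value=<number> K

Throughput in SI: Q_s = 238.5 kg/h ÷ 3600 s/h = 0.06625 kg/s
t_res = M / Q_s = 2.44 / 0.06625 = 36.8302 s
Geometry in metres: D = 115.1 mm → 0.1151 m, h = 3.90 mm → 0.0039 m; screw speed N = 45.4 rpm = 0.756667 rev/s
γ̇ = π·D·N / h = π · 0.1151 · 0.756667 / 0.0039 = 70.1561 s⁻¹
ΔT = η·γ̇²·t_res / (ρ·cp) = 1378 · (70.1561)² · 36.8302 / (1122 · 1779) = 125.145 K

value=125.1 K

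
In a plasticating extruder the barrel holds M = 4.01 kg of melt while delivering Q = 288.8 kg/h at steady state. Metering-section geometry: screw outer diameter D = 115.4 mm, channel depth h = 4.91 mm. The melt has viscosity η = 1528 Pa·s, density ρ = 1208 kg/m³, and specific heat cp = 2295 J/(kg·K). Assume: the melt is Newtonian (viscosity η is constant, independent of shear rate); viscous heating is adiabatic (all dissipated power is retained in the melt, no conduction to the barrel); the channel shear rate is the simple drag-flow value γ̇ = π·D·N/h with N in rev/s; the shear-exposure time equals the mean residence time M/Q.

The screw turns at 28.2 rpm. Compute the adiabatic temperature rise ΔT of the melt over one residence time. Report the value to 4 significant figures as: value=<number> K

Throughput in SI: Q_s = 288.8 kg/h ÷ 3600 s/h = 0.0802222 kg/s
Mean residence time: t_res = M/Q_s = 4.01 kg / 0.0802222 kg/s = 49.9861 s
D = 115.4 mm = 0.1154 m;  h = 4.91 mm = 0.00491 m;  N = 28.2 rpm / 60 = 0.47 rev/s
Shear rate: γ̇ = πDN/h = π·0.1154·0.47/0.00491 = 34.7034 s⁻¹
Adiabatic rise: ΔT = η γ̇² t_res / (ρ cp) = 1528·(34.7034)²·49.9861 / (1208·2295) = 33.1793 K

value=33.18 K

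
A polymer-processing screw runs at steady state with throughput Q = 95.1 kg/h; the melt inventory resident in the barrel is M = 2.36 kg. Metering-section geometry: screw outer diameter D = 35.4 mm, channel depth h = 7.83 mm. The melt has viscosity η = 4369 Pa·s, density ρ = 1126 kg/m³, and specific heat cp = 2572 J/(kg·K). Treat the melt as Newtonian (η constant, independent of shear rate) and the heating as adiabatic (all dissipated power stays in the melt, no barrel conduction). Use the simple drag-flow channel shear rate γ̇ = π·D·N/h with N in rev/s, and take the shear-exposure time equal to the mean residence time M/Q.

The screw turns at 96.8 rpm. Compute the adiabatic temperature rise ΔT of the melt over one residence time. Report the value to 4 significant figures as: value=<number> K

Throughput in SI: Q_s = 95.1 kg/h ÷ 3600 s/h = 0.0264167 kg/s
Mean residence time: t_res = M/Q_s = 2.36 kg / 0.0264167 kg/s = 89.3375 s
D = 35.4 mm = 0.0354 m;  h = 7.83 mm = 0.00783 m;  N = 96.8 rpm / 60 = 1.61333 rev/s
γ̇ = π·D·N / h = π · 0.0354 · 1.61333 / 0.00783 = 22.9148 s⁻¹
ΔT = η·γ̇²·t_res/(ρ·cp) = [4369 × 22.9148² × 89.3375] / [1126 × 2572] = 70.7681 K

value=70.77 K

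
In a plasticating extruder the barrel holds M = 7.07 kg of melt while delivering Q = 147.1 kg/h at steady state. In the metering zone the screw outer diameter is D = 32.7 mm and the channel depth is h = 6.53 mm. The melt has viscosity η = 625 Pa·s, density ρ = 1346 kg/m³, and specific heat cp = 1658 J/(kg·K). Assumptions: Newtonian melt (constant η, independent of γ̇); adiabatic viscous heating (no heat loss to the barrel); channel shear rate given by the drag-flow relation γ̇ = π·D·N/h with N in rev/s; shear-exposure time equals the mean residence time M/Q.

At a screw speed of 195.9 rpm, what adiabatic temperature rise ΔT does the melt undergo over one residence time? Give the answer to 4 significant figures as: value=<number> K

Throughput in SI: Q_s = 147.1 kg/h ÷ 3600 s/h = 0.0408611 kg/s
t_res = M / Q_s = 7.07 / 0.0408611 = 173.025 s
Geometry in metres: D = 32.7 mm → 0.0327 m, h = 6.53 mm → 0.00653 m; screw speed N = 195.9 rpm = 3.265 rev/s
γ̇ = π·D·N / h = π · 0.0327 · 3.265 / 0.00653 = 51.365 s⁻¹
ΔT = η·γ̇²·t_res/(ρ·cp) = [625 × 51.365² × 173.025] / [1346 × 1658] = 127.848 K

value=127.8 K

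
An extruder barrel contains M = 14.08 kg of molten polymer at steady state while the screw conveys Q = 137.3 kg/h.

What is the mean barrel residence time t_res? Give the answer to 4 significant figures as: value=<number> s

value=369.2 s

Throughput in SI: Q_s = 137.3 kg/h ÷ 3600 s/h = 0.0381389 kg/s
Mean residence time: t_res = M/Q_s = 14.08 kg / 0.0381389 kg/s = 369.177 s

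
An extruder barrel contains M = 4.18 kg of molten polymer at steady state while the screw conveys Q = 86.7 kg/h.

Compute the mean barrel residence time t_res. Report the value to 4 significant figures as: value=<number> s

value=173.6 s

Throughput in SI: Q_s = 86.7 kg/h ÷ 3600 s/h = 0.0240833 kg/s
Mean residence time: t_res = M/Q_s = 4.18 kg / 0.0240833 kg/s = 173.564 s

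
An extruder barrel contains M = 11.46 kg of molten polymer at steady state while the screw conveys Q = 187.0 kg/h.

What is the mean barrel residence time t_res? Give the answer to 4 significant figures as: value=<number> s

value=220.6 s

Q_s = Q / 3600 = 187.0 / 3600 = 0.0519444 kg/s
t_res = M / Q_s = 11.46 ÷ 0.0519444 = 220.62 s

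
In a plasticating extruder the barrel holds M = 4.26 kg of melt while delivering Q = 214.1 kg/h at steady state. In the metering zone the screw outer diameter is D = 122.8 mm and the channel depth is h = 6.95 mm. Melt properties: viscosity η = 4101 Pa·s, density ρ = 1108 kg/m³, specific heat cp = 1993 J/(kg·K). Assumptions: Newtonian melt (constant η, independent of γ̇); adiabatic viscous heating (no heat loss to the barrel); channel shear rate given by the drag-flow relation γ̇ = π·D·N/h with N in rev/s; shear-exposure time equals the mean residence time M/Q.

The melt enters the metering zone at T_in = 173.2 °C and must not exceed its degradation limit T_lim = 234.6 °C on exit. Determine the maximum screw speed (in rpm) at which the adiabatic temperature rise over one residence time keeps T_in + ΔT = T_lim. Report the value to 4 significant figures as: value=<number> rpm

Throughput in SI: Q_s = 214.1 kg/h ÷ 3600 s/h = 0.0594722 kg/s
t_res = M / Q_s = 4.26 / 0.0594722 = 71.6301 s
Convert to metres: D = 0.1228 m, h = 0.00695 m
ΔT_a = T_lim − T_in = 234.6 − 173.2 = 61.4 K
Invert ΔT = ηγ̇²t_res/(ρcp) for γ̇: γ̇_max² = ΔT_a ρ cp / (η t_res) = 61.4·1108·1993 / (4101·71.6301) = 461.562 s⁻²
γ̇_max = √461.562 = 21.484 s⁻¹
N_max = γ̇_max h / (πD) = 21.484·0.00695/(π·0.1228) = 0.387036 rev/s → ×60 = 23.2222 rpm

value=23.22 rpm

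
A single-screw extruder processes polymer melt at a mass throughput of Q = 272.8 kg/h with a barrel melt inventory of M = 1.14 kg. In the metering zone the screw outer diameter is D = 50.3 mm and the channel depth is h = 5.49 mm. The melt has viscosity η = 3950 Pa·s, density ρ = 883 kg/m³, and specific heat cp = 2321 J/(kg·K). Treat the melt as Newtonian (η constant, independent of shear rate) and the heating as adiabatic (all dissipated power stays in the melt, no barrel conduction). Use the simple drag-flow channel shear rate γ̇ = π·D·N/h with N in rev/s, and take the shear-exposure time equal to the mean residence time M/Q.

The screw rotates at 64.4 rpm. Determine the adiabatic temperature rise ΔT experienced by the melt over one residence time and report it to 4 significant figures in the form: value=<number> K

Convert throughput: Q = 272.8 kg/h = 272.8/3600 = 0.0757778 kg/s
t_res = M / Q_s = 1.14 ÷ 0.0757778 = 15.044 s
Convert to SI: D = 0.0503 m, h = 0.00549 m, N = 64.4/60 = 1.07333 rev/s
γ̇ = π·D·N / h = π · 0.0503 · 1.07333 / 0.00549 = 30.8944 s⁻¹
ΔT = η·γ̇²·t_res / (ρ·cp) = 3950 · (30.8944)² · 15.044 / (883 · 2321) = 27.6748 K

value=27.67 K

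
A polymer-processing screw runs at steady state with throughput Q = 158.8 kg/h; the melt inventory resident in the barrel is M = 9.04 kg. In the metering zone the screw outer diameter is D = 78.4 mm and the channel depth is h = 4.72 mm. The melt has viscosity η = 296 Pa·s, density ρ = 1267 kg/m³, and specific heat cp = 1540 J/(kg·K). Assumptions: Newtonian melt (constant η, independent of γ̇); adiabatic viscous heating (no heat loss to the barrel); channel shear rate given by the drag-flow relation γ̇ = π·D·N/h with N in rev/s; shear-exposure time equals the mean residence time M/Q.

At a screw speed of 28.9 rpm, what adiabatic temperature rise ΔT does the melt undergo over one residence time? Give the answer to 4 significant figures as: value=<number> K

Convert throughput: Q = 158.8 kg/h = 158.8/3600 = 0.0441111 kg/s
Mean residence time: t_res = M/Q_s = 9.04 kg / 0.0441111 kg/s = 204.937 s
D = 78.4 mm = 0.0784 m;  h = 4.72 mm = 0.00472 m;  N = 28.9 rpm / 60 = 0.481667 rev/s
Shear rate: γ̇ = πDN/h = π·0.0784·0.481667/0.00472 = 25.1345 s⁻¹
ΔT = η·γ̇²·t_res / (ρ·cp) = 296 · (25.1345)² · 204.937 / (1267 · 1540) = 19.6407 K

value=19.64 K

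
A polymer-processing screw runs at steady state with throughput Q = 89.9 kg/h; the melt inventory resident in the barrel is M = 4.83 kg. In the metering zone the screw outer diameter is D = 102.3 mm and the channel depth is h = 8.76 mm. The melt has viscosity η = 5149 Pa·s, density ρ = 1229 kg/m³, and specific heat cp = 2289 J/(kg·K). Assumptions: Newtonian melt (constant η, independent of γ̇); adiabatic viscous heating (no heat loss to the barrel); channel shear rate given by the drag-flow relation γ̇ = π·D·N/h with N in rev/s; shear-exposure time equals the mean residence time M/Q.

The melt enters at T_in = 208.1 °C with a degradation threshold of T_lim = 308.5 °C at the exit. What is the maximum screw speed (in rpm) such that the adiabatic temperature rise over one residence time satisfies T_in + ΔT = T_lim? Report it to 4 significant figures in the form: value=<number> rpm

Q_s = Q / 3600 = 89.9 / 3600 = 0.0249722 kg/s
Mean residence time: t_res = M/Q_s = 4.83 kg / 0.0249722 kg/s = 193.415 s
Convert to metres: D = 0.1023 m, h = 0.00876 m
ΔT_a = T_lim − T_in = 308.5 °C − 208.1 °C = 100.4 K
Invert ΔT = ηγ̇²t_res/(ρcp) for γ̇: γ̇_max² = ΔT_a ρ cp / (η t_res) = 100.4·1229·2289 / (5149·193.415) = 283.608 s⁻²
γ̇_max = √283.608 = 16.8407 s⁻¹
N_max = γ̇_max·h / (π·D) = 16.8407 · 0.00876 / (π · 0.1023) = 0.459027 rev/s = 27.5416 rpm

value=27.54 rpm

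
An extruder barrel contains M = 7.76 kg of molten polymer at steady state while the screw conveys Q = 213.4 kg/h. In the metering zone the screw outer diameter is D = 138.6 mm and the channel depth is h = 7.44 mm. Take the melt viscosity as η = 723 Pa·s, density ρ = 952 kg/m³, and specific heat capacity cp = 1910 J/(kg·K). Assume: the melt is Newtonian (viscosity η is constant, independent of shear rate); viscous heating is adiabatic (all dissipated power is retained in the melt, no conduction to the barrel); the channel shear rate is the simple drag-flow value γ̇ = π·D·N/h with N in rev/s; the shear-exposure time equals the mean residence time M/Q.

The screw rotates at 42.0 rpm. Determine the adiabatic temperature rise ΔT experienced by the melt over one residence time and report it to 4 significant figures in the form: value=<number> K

Q_s = Q / 3600 = 213.4 / 3600 = 0.0592778 kg/s
t_res = M / Q_s = 7.76 ÷ 0.0592778 = 130.909 s
D = 138.6 mm = 0.1386 m;  h = 7.44 mm = 0.00744 m;  N = 42.0 rpm / 60 = 0.7 rev/s
γ̇ = π D N / h = (π)(0.1386)(0.7) / 0.00744 = 40.9674 s⁻¹
ΔT = η·γ̇²·t_res/(ρ·cp) = [723 × 40.9674² × 130.909] / [952 × 1910] = 87.3603 K

value=87.36 K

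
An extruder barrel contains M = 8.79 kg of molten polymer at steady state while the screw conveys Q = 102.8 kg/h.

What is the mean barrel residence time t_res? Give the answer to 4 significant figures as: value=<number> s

Q_s = Q / 3600 = 102.8 / 3600 = 0.0285556 kg/s
t_res = M / Q_s = 8.79 / 0.0285556 = 307.821 s

value=307.8 s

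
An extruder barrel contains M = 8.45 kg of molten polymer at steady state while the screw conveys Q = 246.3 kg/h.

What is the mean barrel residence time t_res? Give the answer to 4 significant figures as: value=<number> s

value=123.5 s

Throughput in SI: Q_s = 246.3 kg/h ÷ 3600 s/h = 0.0684167 kg/s
t_res = M / Q_s = 8.45 / 0.0684167 = 123.508 s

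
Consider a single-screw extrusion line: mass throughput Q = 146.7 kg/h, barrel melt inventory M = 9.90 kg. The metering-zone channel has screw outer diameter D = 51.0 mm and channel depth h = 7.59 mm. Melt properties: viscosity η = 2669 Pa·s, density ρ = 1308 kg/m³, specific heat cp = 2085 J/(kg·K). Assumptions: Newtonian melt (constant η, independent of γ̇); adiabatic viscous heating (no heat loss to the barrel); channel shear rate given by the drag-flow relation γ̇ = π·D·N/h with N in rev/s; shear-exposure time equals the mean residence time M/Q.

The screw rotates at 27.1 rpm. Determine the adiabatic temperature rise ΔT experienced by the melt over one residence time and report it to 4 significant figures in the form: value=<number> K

value=21.61 K

Convert throughput: Q = 146.7 kg/h = 146.7/3600 = 0.04075 kg/s
t_res = M / Q_s = 9.90 / 0.04075 = 242.945 s
Geometry in metres: D = 51.0 mm → 0.051 m, h = 7.59 mm → 0.00759 m; screw speed N = 27.1 rpm = 0.451667 rev/s
Shear rate: γ̇ = πDN/h = π·0.051·0.451667/0.00759 = 9.53446 s⁻¹
ΔT = η·γ̇²·t_res/(ρ·cp) = [2669 × 9.53446² × 242.945] / [1308 × 2085] = 21.614 K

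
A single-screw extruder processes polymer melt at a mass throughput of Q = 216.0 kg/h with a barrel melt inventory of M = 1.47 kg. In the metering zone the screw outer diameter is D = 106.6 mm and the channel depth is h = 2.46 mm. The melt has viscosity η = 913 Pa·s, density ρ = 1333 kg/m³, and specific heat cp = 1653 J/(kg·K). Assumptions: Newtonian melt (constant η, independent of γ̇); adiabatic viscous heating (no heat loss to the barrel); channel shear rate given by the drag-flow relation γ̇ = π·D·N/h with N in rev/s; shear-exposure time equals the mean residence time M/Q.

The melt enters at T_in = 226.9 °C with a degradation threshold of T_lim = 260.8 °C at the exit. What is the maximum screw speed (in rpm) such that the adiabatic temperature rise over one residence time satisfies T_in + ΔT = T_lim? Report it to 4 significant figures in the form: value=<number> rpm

Throughput in SI: Q_s = 216.0 kg/h ÷ 3600 s/h = 0.06 kg/s
t_res = M / Q_s = 1.47 ÷ 0.06 = 24.5 s
Geometry in SI: D = 106.6 mm → 0.1066 m, h = 2.46 mm → 0.00246 m
ΔT_a = T_lim − T_in = 260.8 °C − 226.9 °C = 33.9 K
γ̇_max² = ΔT_a·ρ·cp/(η·t_res) = 33.9·1333·1653/(913·24.5) = 3339.38 s⁻²
Take the square root: γ̇_max = √(3339.38) = 57.7874 s⁻¹
Solve γ̇ = πDN/h for N: N_max = γ̇_max·h/(π·D) = 57.7874 × 0.00246 / (π × 0.1066) = 0.424484 rev/s = 25.469 rpm

value=25.47 rpm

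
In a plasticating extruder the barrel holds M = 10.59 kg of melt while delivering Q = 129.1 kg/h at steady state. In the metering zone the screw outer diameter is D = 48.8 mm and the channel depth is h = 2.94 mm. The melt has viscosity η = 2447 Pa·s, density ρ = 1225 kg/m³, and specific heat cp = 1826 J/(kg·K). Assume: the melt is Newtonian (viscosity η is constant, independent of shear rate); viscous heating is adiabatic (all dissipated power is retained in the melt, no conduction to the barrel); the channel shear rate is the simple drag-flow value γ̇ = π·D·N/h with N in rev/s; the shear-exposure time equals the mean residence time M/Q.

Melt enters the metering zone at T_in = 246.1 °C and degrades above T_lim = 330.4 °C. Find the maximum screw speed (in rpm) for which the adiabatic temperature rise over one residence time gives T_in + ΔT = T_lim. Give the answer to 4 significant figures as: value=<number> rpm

Q_s = Q / 3600 = 129.1 / 3600 = 0.0358611 kg/s
Mean residence time: t_res = M/Q_s = 10.59 kg / 0.0358611 kg/s = 295.306 s
Convert to metres: D = 0.0488 m, h = 0.00294 m
ΔT_a = T_lim − T_in = 330.4 − 246.1 = 84.3 K
Invert ΔT = ηγ̇²t_res/(ρcp) for γ̇: γ̇_max² = ΔT_a ρ cp / (η t_res) = 84.3·1225·1826 / (2447·295.306) = 260.951 s⁻²
γ̇_max = √260.951 = 16.154 s⁻¹
Solve γ̇ = πDN/h for N: N_max = γ̇_max·h/(π·D) = 16.154 × 0.00294 / (π × 0.0488) = 0.309782 rev/s = 18.5869 rpm

value=18.59 rpm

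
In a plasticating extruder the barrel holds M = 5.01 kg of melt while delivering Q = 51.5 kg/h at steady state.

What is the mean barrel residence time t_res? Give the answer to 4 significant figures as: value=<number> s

value=350.2 s

Q_s = Q / 3600 = 51.5 / 3600 = 0.0143056 kg/s
t_res = M / Q_s = 5.01 ÷ 0.0143056 = 350.214 s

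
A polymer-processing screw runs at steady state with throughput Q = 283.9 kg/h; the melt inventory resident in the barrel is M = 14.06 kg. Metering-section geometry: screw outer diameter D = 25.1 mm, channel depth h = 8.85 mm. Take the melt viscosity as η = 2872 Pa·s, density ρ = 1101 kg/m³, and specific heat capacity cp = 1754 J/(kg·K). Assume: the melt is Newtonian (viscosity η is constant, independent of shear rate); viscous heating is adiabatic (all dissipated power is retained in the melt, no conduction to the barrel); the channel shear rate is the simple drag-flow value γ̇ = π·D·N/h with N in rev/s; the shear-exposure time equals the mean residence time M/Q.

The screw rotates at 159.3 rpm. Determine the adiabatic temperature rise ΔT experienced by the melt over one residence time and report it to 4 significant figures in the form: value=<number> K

value=148.4 K

Convert throughput: Q = 283.9 kg/h = 283.9/3600 = 0.0788611 kg/s
t_res = M / Q_s = 14.06 / 0.0788611 = 178.288 s
D = 25.1 mm = 0.0251 m;  h = 8.85 mm = 0.00885 m;  N = 159.3 rpm / 60 = 2.655 rev/s
Shear rate: γ̇ = πDN/h = π·0.0251·2.655/0.00885 = 23.6562 s⁻¹
Adiabatic rise: ΔT = η γ̇² t_res / (ρ cp) = 2872·(23.6562)²·178.288 / (1101·1754) = 148.381 K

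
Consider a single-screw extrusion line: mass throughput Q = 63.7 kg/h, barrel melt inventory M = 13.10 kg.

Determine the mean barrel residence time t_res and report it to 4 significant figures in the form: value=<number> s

Throughput in SI: Q_s = 63.7 kg/h ÷ 3600 s/h = 0.0176944 kg/s
t_res = M / Q_s = 13.10 / 0.0176944 = 740.345 s

value=740.3 s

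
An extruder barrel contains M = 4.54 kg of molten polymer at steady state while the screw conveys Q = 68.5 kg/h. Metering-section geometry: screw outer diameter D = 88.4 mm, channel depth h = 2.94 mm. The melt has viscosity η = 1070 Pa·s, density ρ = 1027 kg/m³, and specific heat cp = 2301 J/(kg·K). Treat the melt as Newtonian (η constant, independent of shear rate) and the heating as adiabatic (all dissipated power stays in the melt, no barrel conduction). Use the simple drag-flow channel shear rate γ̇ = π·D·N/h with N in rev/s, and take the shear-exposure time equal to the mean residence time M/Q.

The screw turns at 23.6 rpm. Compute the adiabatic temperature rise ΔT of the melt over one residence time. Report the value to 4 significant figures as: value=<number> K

value=149.1 K

Throughput in SI: Q_s = 68.5 kg/h ÷ 3600 s/h = 0.0190278 kg/s
t_res = M / Q_s = 4.54 / 0.0190278 = 238.599 s
Geometry in metres: D = 88.4 mm → 0.0884 m, h = 2.94 mm → 0.00294 m; screw speed N = 23.6 rpm = 0.393333 rev/s
Shear rate: γ̇ = πDN/h = π·0.0884·0.393333/0.00294 = 37.1549 s⁻¹
ΔT = η·γ̇²·t_res / (ρ·cp) = 1070 · (37.1549)² · 238.599 / (1027 · 2301) = 149.141 K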